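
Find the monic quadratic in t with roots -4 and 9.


p(t) = (t + 4)(t - 9)
Expand: t^2 - 5t - 36


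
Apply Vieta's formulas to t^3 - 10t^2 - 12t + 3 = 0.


Monic cubic t^3+bt^2+ct+d=0: sum=-b, pairwise sum=c, product=-d.
b=-10, c=-12, d=3
r1+r2+r3 = 10
r1r2+r1r3+r2r3 = -12
r1r2r3 = -3


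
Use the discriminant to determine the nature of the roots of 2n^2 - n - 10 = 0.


D = b^2 - 4ac = (-1)^2 - 4(2)(-10) = 1 + 80 = 81
Since D > 0: two distinct rational roots


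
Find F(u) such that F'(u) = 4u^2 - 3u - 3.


Reverse power rule on each term:
  ∫ 4u^2 du = (4/3)u^3
  ∫ -3u du = -(3/2)u^2
  ∫ -3 du = -3u
F(u) = (4/3)u^3 - (3/2)u^2 - 3u + C


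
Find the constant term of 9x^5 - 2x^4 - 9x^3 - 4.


Read off the constant term: -4


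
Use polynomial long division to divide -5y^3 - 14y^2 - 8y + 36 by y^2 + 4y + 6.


(-5y^3 - 14y^2 - 8y + 36) / (y^2 + 4y + 6)
Step 1: -5y * (y^2 + 4y + 6) = -5y^3 - 20y^2 - 30y; subtract.
Step 2: 6 * (y^2 + 4y + 6) = 6y^2 + 24y + 36; subtract.
Quotient: -5y + 6, Remainder: -2y


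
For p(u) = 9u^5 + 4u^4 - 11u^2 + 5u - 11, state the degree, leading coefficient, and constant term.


Highest power of u is 5, with coefficient 9. Constant term is -11.
Degree = 5, leading coefficient = 9, constant term = -11


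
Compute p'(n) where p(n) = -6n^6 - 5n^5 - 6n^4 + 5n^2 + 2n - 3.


Apply the power rule term by term:
  d/dn(-6n^6) = -36n^5
  d/dn(-5n^5) = -25n^4
  d/dn(-6n^4) = -24n^3
  d/dn(5n^2) = 10n
  d/dn(2n) = 2
  d/dn(-3) = 0
p'(n) = -36n^5 - 25n^4 - 24n^3 + 10n + 2


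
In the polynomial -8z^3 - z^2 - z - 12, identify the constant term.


Read off the constant term: -12


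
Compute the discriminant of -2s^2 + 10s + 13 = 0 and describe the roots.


D = b^2 - 4ac = (10)^2 - 4(-2)(13) = 100 + 104 = 204
Since D > 0: two distinct irrational roots


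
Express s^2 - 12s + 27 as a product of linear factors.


Roots satisfy r1 + r2 = -b/a = 12 and r1*r2 = c/a = 27.
So r1 = 9, r2 = 3.
s^2 - 12s + 27 = (s - r1)(s - r2) = (s - 9)(s - 3)


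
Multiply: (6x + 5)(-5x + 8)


Distribute each term of the first polynomial:
  (6x)(-5x + 8) = -30x^2 + 48x
  (5)(-5x + 8) = -25x + 40
Sum: -30x^2 + 23x + 40


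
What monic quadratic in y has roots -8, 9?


p(y) = (y + 8)(y - 9)
Expand: y^2 - y - 72


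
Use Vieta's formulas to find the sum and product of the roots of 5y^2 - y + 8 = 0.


For ay^2+by+c=0: sum = -b/a, product = c/a.
a=5, b=-1, c=8
Sum = -(-1)/5 = 1/5
Product = (8)/5 = 8/5


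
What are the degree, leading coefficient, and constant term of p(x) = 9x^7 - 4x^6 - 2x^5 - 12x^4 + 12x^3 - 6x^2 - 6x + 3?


Highest power of x is 7, with coefficient 9. Constant term is 3.
Degree = 7, leading coefficient = 9, constant term = 3


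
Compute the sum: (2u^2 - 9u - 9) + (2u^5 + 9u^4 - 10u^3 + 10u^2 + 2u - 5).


Align terms by degree and add:
  2u^2 - 9u - 9
+ 2u^5 + 9u^4 - 10u^3 + 10u^2 + 2u - 5
= 2u^5 + 9u^4 - 10u^3 + 12u^2 - 7u - 14


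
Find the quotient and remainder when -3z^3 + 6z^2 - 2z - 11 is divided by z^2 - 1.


(-3z^3 + 6z^2 - 2z - 11) / (z^2 - 1)
Step 1: -3z * (z^2 - 1) = -3z^3 + 3z; subtract.
Step 2: 6 * (z^2 - 1) = 6z^2 - 6; subtract.
Quotient: -3z + 6, Remainder: -5z - 5


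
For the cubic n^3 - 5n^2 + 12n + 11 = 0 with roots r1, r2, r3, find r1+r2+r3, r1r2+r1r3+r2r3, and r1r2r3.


Monic cubic n^3+bn^2+cn+d=0: sum=-b, pairwise sum=c, product=-d.
b=-5, c=12, d=11
r1+r2+r3 = 5
r1r2+r1r3+r2r3 = 12
r1r2r3 = -11


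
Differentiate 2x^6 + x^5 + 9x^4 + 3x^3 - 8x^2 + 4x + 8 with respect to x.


Apply the power rule term by term:
  d/dx(2x^6) = 12x^5
  d/dx(x^5) = 5x^4
  d/dx(9x^4) = 36x^3
  d/dx(3x^3) = 9x^2
  d/dx(-8x^2) = -16x
  d/dx(4x) = 4
  d/dx(8) = 0
p'(x) = 12x^5 + 5x^4 + 36x^3 + 9x^2 - 16x + 4


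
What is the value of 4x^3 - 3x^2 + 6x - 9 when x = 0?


Using direct substitution:
  4 * (0)^3 = 0
  -3 * (0)^2 = 0
  6 * (0)^1 = 0
  constant: -9
Sum = 0 + 0 + 0 - 9 = -9


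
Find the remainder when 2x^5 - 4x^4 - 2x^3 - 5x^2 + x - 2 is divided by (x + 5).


By the Remainder Theorem, the remainder equals p(-5):
  2*(-5)^5 = -6250
  -4*(-5)^4 = -2500
  -2*(-5)^3 = 250
  -5*(-5)^2 = -125
  1*(-5)^1 = -5
  constant: -2
Sum: -6250 - 2500 + 250 - 125 - 5 - 2 = -8632


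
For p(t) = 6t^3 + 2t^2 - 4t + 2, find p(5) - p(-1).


p(5) = 782
p(-1) = 2
p(5) - p(-1) = 782 - 2 = 780


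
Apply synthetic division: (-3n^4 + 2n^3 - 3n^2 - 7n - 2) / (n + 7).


Synthetic division with c = -7. Coefficients: -3, 2, -3, -7, -2
Bring down -3.
  -3 * -7 = 21; 21 + 2 = 23
  23 * -7 = -161; -161 - 3 = -164
  -164 * -7 = 1148; 1148 - 7 = 1141
  1141 * -7 = -7987; -7987 - 2 = -7989
Quotient: -3n^3 + 23n^2 - 164n + 1141, Remainder: -7989


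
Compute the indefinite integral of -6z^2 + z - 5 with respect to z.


Reverse power rule on each term:
  ∫ -6z^2 dz = -2z^3
  ∫ z dz = (1/2)z^2
  ∫ -5 dz = -5z
F(z) = -2z^3 + (1/2)z^2 - 5z + C


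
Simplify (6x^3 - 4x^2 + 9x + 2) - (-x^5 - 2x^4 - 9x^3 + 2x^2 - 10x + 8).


Distribute the minus sign:
  (6x^3 - 4x^2 + 9x + 2)
- (-x^5 - 2x^4 - 9x^3 + 2x^2 - 10x + 8)
Negate second polynomial: x^5 + 2x^4 + 9x^3 - 2x^2 + 10x - 8
Add: x^5 + 2x^4 + 15x^3 - 6x^2 + 19x - 6


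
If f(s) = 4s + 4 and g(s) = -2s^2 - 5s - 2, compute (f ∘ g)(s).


Substitute g(s) into f:
f(g(s)) = 4*(-2s^2 - 5s - 2) + 4
Expand and combine: -8s^2 - 20s - 4


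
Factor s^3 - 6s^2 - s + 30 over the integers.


Try integer roots (divisors of 30). s=-2: p(-2)=0.
Divide out (s + 2): quotient is s^2 - 8s + 15.
Factor the quadratic: (s - 5)(s - 3)
Result: (s + 2)(s - 5)(s - 3)


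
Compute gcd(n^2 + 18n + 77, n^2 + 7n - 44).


Factor each:
  n^2 + 18n + 77 = (n + 11)(n + 7)
  n^2 + 7n - 44 = (n + 11)(n - 4)
Common monic factor: n + 11


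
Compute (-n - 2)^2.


Expand (-n - 2)^2 by repeated multiplication:
= n^2 + 4n + 4


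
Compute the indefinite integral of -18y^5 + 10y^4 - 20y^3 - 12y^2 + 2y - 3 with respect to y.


Reverse power rule on each term:
  ∫ -18y^5 dy = -3y^6
  ∫ 10y^4 dy = 2y^5
  ∫ -20y^3 dy = -5y^4
  ∫ -12y^2 dy = -4y^3
  ∫ 2y dy = y^2
  ∫ -3 dy = -3y
F(y) = -3y^6 + 2y^5 - 5y^4 - 4y^3 + y^2 - 3y + C


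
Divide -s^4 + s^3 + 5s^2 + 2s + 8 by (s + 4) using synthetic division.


Synthetic division with c = -4. Coefficients: -1, 1, 5, 2, 8
Bring down -1.
  -1 * -4 = 4; 4 + 1 = 5
  5 * -4 = -20; -20 + 5 = -15
  -15 * -4 = 60; 60 + 2 = 62
  62 * -4 = -248; -248 + 8 = -240
Quotient: -s^3 + 5s^2 - 15s + 62, Remainder: -240


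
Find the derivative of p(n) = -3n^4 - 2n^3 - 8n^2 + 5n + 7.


Apply the power rule term by term:
  d/dn(-3n^4) = -12n^3
  d/dn(-2n^3) = -6n^2
  d/dn(-8n^2) = -16n
  d/dn(5n) = 5
  d/dn(7) = 0
p'(n) = -12n^3 - 6n^2 - 16n + 5


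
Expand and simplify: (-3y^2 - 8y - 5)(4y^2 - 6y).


Distribute each term of the first polynomial:
  (-3y^2)(4y^2 - 6y) = -12y^4 + 18y^3
  (-8y)(4y^2 - 6y) = -32y^3 + 48y^2
  (-5)(4y^2 - 6y) = -20y^2 + 30y
Sum: -12y^4 - 14y^3 + 28y^2 + 30y


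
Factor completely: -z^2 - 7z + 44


Roots satisfy r1 + r2 = -b/a = -7 and r1*r2 = c/a = -44.
So r1 = 4, r2 = -11.
-z^2 - 7z + 44 = -(z - r1)(z - r2) = -(z - 4)(z + 11)


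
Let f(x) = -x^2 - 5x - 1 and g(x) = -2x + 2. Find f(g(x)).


Substitute g(x) into f:
f(g(x)) = -1*(-2x + 2)^2 + (-5)*(-2x + 2) + (-1)
(-2x + 2)^2 = 4x^2 - 8x + 4
Expand and combine: -4x^2 + 18x - 15


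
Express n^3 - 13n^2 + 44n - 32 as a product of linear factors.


Try integer roots (divisors of -32). n=4: p(4)=0.
Divide out (n - 4): quotient is n^2 - 9n + 8.
Factor the quadratic: (n - 1)(n - 8)
Result: (n - 4)(n - 1)(n - 8)


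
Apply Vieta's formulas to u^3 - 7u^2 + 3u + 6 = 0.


Monic cubic u^3+bu^2+cu+d=0: sum=-b, pairwise sum=c, product=-d.
b=-7, c=3, d=6
r1+r2+r3 = 7
r1r2+r1r3+r2r3 = 3
r1r2r3 = -6


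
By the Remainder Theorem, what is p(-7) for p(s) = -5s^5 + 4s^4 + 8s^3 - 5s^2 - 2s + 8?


By the Remainder Theorem, the remainder equals p(-7):
  -5*(-7)^5 = 84035
  4*(-7)^4 = 9604
  8*(-7)^3 = -2744
  -5*(-7)^2 = -245
  -2*(-7)^1 = 14
  constant: 8
Sum: 84035 + 9604 - 2744 - 245 + 14 + 8 = 90672


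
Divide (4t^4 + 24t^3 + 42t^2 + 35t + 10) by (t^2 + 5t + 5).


(4t^4 + 24t^3 + 42t^2 + 35t + 10) / (t^2 + 5t + 5)
Step 1: 4t^2 * (t^2 + 5t + 5) = 4t^4 + 20t^3 + 20t^2; subtract.
Step 2: 4t * (t^2 + 5t + 5) = 4t^3 + 20t^2 + 20t; subtract.
Step 3: 2 * (t^2 + 5t + 5) = 2t^2 + 10t + 10; subtract.
Quotient: 4t^2 + 4t + 2, Remainder: 5t


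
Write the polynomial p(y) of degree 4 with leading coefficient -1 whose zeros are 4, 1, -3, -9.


p(y) = -(y - 4)(y - 1)(y + 3)(y + 9)
Expand: -y^4 - 7y^3 + 29y^2 + 87y - 108


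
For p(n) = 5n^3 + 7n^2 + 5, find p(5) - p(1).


p(5) = 805
p(1) = 17
p(5) - p(1) = 805 - 17 = 788


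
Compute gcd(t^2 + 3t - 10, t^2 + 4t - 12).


Factor each:
  t^2 + 3t - 10 = (t - 2)(t + 5)
  t^2 + 4t - 12 = (t - 2)(t + 6)
Common monic factor: t - 2


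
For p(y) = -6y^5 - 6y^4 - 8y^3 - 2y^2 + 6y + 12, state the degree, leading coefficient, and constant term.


Highest power of y is 5, with coefficient -6. Constant term is 12.
Degree = 5, leading coefficient = -6, constant term = 12


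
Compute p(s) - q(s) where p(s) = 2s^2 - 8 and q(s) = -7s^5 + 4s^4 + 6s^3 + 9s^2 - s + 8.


Distribute the minus sign:
  (2s^2 - 8)
- (-7s^5 + 4s^4 + 6s^3 + 9s^2 - s + 8)
Negate second polynomial: 7s^5 - 4s^4 - 6s^3 - 9s^2 + s - 8
Add: 7s^5 - 4s^4 - 6s^3 - 7s^2 + s - 16


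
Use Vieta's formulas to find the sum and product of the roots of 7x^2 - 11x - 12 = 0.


For ax^2+bx+c=0: sum = -b/a, product = c/a.
a=7, b=-11, c=-12
Sum = -(-11)/7 = 11/7
Product = (-12)/7 = -12/7


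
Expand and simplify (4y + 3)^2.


Expand (4y + 3)^2 by repeated multiplication:
= 16y^2 + 24y + 9


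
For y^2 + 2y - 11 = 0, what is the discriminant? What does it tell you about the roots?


D = b^2 - 4ac = (2)^2 - 4(1)(-11) = 4 + 44 = 48
Since D > 0: two distinct irrational roots


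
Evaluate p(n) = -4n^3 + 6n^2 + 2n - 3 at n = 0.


Using direct substitution:
  -4 * (0)^3 = 0
  6 * (0)^2 = 0
  2 * (0)^1 = 0
  constant: -3
Sum = 0 + 0 + 0 - 3 = -3


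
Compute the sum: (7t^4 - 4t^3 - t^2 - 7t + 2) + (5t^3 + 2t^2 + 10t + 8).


Align terms by degree and add:
  7t^4 - 4t^3 - t^2 - 7t + 2
+ 5t^3 + 2t^2 + 10t + 8
= 7t^4 + t^3 + t^2 + 3t + 10


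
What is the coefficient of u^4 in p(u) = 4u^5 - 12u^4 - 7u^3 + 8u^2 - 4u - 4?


Read off the coefficient of u^4: -12


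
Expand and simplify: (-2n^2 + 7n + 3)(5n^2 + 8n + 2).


Distribute each term of the first polynomial:
  (-2n^2)(5n^2 + 8n + 2) = -10n^4 - 16n^3 - 4n^2
  (7n)(5n^2 + 8n + 2) = 35n^3 + 56n^2 + 14n
  (3)(5n^2 + 8n + 2) = 15n^2 + 24n + 6
Sum: -10n^4 + 19n^3 + 67n^2 + 38n + 6


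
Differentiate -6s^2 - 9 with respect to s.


Apply the power rule term by term:
  d/ds(-6s^2) = -12s
  d/ds(-9) = 0
p'(s) = -12s


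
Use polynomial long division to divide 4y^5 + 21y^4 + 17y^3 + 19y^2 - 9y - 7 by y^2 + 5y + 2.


(4y^5 + 21y^4 + 17y^3 + 19y^2 - 9y - 7) / (y^2 + 5y + 2)
Step 1: 4y^3 * (y^2 + 5y + 2) = 4y^5 + 20y^4 + 8y^3; subtract.
Step 2: y^2 * (y^2 + 5y + 2) = y^4 + 5y^3 + 2y^2; subtract.
Step 3: 4y * (y^2 + 5y + 2) = 4y^3 + 20y^2 + 8y; subtract.
Step 4: -3 * (y^2 + 5y + 2) = -3y^2 - 15y - 6; subtract.
Quotient: 4y^3 + y^2 + 4y - 3, Remainder: -2y - 1


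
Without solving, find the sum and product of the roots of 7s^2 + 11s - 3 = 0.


For as^2+bs+c=0: sum = -b/a, product = c/a.
a=7, b=11, c=-3
Sum = -(11)/7 = -11/7
Product = (-3)/7 = -3/7


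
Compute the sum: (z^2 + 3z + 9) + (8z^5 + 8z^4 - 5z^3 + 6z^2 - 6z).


Align terms by degree and add:
  z^2 + 3z + 9
+ 8z^5 + 8z^4 - 5z^3 + 6z^2 - 6z
= 8z^5 + 8z^4 - 5z^3 + 7z^2 - 3z + 9


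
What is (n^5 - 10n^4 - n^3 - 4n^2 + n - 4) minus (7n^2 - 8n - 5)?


Distribute the minus sign:
  (n^5 - 10n^4 - n^3 - 4n^2 + n - 4)
- (7n^2 - 8n - 5)
Negate second polynomial: -7n^2 + 8n + 5
Add: n^5 - 10n^4 - n^3 - 11n^2 + 9n + 1


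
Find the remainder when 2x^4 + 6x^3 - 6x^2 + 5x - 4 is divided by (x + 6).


By the Remainder Theorem, the remainder equals p(-6):
  2*(-6)^4 = 2592
  6*(-6)^3 = -1296
  -6*(-6)^2 = -216
  5*(-6)^1 = -30
  constant: -4
Sum: 2592 - 1296 - 216 - 30 - 4 = 1046


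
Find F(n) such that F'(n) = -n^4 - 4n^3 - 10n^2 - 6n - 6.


Reverse power rule on each term:
  ∫ -n^4 dn = -(1/5)n^5
  ∫ -4n^3 dn = -n^4
  ∫ -10n^2 dn = -(10/3)n^3
  ∫ -6n dn = -3n^2
  ∫ -6 dn = -6n
F(n) = -(1/5)n^5 - n^4 - (10/3)n^3 - 3n^2 - 6n + C


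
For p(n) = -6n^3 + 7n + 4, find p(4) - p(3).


p(4) = -352
p(3) = -137
p(4) - p(3) = -352 + 137 = -215


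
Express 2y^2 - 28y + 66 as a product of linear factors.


Roots satisfy r1 + r2 = -b/a = 14 and r1*r2 = c/a = 33.
So r1 = 11, r2 = 3.
2y^2 - 28y + 66 = 2(y - r1)(y - r2) = 2(y - 11)(y - 3)


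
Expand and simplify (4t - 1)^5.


Expand (4t - 1)^5 by repeated multiplication:
  (4t - 1)^2 = 16t^2 - 8t + 1
  (4t - 1)^3 = 64t^3 - 48t^2 + 12t - 1
  (4t - 1)^4 = 256t^4 - 256t^3 + 96t^2 - 16t + 1
= 1024t^5 - 1280t^4 + 640t^3 - 160t^2 + 20t - 1


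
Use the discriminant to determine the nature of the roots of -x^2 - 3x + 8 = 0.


D = b^2 - 4ac = (-3)^2 - 4(-1)(8) = 9 + 32 = 41
Since D > 0: two distinct irrational roots


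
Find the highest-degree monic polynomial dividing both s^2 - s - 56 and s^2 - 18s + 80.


Factor each:
  s^2 - s - 56 = (s - 8)(s + 7)
  s^2 - 18s + 80 = (s - 8)(s - 10)
Common monic factor: s - 8


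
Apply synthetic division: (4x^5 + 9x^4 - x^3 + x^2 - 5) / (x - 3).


Synthetic division with c = 3. Coefficients: 4, 9, -1, 1, 0, -5
Bring down 4.
  4 * 3 = 12; 12 + 9 = 21
  21 * 3 = 63; 63 - 1 = 62
  62 * 3 = 186; 186 + 1 = 187
  187 * 3 = 561; 561 + 0 = 561
  561 * 3 = 1683; 1683 - 5 = 1678
Quotient: 4x^4 + 21x^3 + 62x^2 + 187x + 561, Remainder: 1678


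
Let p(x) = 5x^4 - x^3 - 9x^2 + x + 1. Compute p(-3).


Using direct substitution:
  5 * (-3)^4 = 405
  -1 * (-3)^3 = 27
  -9 * (-3)^2 = -81
  1 * (-3)^1 = -3
  constant: 1
Sum = 405 + 27 - 81 - 3 + 1 = 349


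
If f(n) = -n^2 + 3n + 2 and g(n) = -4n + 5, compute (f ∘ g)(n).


Substitute g(n) into f:
f(g(n)) = -1*(-4n + 5)^2 + 3*(-4n + 5) + 2
(-4n + 5)^2 = 16n^2 - 40n + 25
Expand and combine: -16n^2 + 28n - 8


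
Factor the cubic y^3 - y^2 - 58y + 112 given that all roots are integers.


Try integer roots (divisors of 112). y=-8: p(-8)=0.
Divide out (y + 8): quotient is y^2 - 9y + 14.
Factor the quadratic: (y - 2)(y - 7)
Result: (y + 8)(y - 2)(y - 7)


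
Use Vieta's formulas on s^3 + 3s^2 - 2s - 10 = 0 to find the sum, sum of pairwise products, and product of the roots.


Monic cubic s^3+bs^2+cs+d=0: sum=-b, pairwise sum=c, product=-d.
b=3, c=-2, d=-10
r1+r2+r3 = -3
r1r2+r1r3+r2r3 = -2
r1r2r3 = 10


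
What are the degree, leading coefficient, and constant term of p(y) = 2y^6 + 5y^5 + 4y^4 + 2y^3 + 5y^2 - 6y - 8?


Highest power of y is 6, with coefficient 2. Constant term is -8.
Degree = 6, leading coefficient = 2, constant term = -8


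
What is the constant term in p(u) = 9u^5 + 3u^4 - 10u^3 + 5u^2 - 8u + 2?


Read off the constant term: 2


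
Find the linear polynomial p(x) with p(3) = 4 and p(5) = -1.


p(x) = mx + b. Using p(3)=4, p(5)=-1:
m = (4 + 1)/(3 - 5) = 5/-2 = -5/2
b = 4 - m*(3) = 4 + 15/2 = 23/2
p(x) = -(5/2)x + (23/2)


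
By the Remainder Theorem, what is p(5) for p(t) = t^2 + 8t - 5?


By the Remainder Theorem, the remainder equals p(5):
  1*(5)^2 = 25
  8*(5)^1 = 40
  constant: -5
Sum: 25 + 40 - 5 = 60


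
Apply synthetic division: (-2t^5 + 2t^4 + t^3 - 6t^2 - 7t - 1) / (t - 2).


Synthetic division with c = 2. Coefficients: -2, 2, 1, -6, -7, -1
Bring down -2.
  -2 * 2 = -4; -4 + 2 = -2
  -2 * 2 = -4; -4 + 1 = -3
  -3 * 2 = -6; -6 - 6 = -12
  -12 * 2 = -24; -24 - 7 = -31
  -31 * 2 = -62; -62 - 1 = -63
Quotient: -2t^4 - 2t^3 - 3t^2 - 12t - 31, Remainder: -63


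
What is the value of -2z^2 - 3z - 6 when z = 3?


Using direct substitution:
  -2 * (3)^2 = -18
  -3 * (3)^1 = -9
  constant: -6
Sum = -18 - 9 - 6 = -33


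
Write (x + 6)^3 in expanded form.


Expand (x + 6)^3 by repeated multiplication:
  (x + 6)^2 = x^2 + 12x + 36
= x^3 + 18x^2 + 108x + 216


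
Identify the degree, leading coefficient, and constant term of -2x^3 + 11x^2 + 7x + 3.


Highest power of x is 3, with coefficient -2. Constant term is 3.
Degree = 3, leading coefficient = -2, constant term = 3


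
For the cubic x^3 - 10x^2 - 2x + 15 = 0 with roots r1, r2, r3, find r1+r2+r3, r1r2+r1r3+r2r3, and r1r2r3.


Monic cubic x^3+bx^2+cx+d=0: sum=-b, pairwise sum=c, product=-d.
b=-10, c=-2, d=15
r1+r2+r3 = 10
r1r2+r1r3+r2r3 = -2
r1r2r3 = -15


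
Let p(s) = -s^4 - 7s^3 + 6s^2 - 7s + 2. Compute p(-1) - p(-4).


p(-1) = 21
p(-4) = 318
p(-1) - p(-4) = 21 - 318 = -297


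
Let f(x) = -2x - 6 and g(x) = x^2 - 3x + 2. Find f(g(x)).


Substitute g(x) into f:
f(g(x)) = -2*(x^2 - 3x + 2) + (-6)
Expand and combine: -2x^2 + 6x - 10


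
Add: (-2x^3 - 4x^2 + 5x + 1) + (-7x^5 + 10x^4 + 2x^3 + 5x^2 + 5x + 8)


Align terms by degree and add:
  -2x^3 - 4x^2 + 5x + 1
  -7x^5 + 10x^4 + 2x^3 + 5x^2 + 5x + 8
= -7x^5 + 10x^4 + x^2 + 10x + 9


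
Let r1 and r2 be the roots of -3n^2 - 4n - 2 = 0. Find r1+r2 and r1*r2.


For an^2+bn+c=0: sum = -b/a, product = c/a.
a=-3, b=-4, c=-2
Sum = -(-4)/-3 = -4/3
Product = (-2)/-3 = 2/3


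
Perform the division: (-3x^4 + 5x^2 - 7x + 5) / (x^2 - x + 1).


(-3x^4 + 5x^2 - 7x + 5) / (x^2 - x + 1)
Step 1: -3x^2 * (x^2 - x + 1) = -3x^4 + 3x^3 - 3x^2; subtract.
Step 2: -3x * (x^2 - x + 1) = -3x^3 + 3x^2 - 3x; subtract.
Step 3: 5 * (x^2 - x + 1) = 5x^2 - 5x + 5; subtract.
Quotient: -3x^2 - 3x + 5, Remainder: x


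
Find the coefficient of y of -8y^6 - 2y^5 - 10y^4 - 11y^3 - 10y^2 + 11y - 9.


Read off the coefficient of y: 11


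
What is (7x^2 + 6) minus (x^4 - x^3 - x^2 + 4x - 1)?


Distribute the minus sign:
  (7x^2 + 6)
- (x^4 - x^3 - x^2 + 4x - 1)
Negate second polynomial: -x^4 + x^3 + x^2 - 4x + 1
Add: -x^4 + x^3 + 8x^2 - 4x + 7


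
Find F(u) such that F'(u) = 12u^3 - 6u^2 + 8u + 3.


Reverse power rule on each term:
  ∫ 12u^3 du = 3u^4
  ∫ -6u^2 du = -2u^3
  ∫ 8u du = 4u^2
  ∫ 3 du = 3u
F(u) = 3u^4 - 2u^3 + 4u^2 + 3u + C


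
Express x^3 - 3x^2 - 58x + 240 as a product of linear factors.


Try integer roots (divisors of 240). x=6: p(6)=0.
Divide out (x - 6): quotient is x^2 + 3x - 40.
Factor the quadratic: (x - 5)(x + 8)
Result: (x - 6)(x - 5)(x + 8)


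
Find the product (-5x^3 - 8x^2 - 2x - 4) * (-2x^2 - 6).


Distribute each term of the first polynomial:
  (-5x^3)(-2x^2 - 6) = 10x^5 + 30x^3
  (-8x^2)(-2x^2 - 6) = 16x^4 + 48x^2
  (-2x)(-2x^2 - 6) = 4x^3 + 12x
  (-4)(-2x^2 - 6) = 8x^2 + 24
Sum: 10x^5 + 16x^4 + 34x^3 + 56x^2 + 12x + 24


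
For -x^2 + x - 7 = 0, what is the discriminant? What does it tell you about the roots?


D = b^2 - 4ac = (1)^2 - 4(-1)(-7) = 1 - 28 = -27
Since D < 0: two complex conjugate roots (no real roots)


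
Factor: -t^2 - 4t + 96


Roots satisfy r1 + r2 = -b/a = -4 and r1*r2 = c/a = -96.
So r1 = 8, r2 = -12.
-t^2 - 4t + 96 = -(t - r1)(t - r2) = -(t - 8)(t + 12)


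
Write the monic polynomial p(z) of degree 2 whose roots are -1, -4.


p(z) = (z + 1)(z + 4)
Expand: z^2 + 5z + 4


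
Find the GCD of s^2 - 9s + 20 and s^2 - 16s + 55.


Factor each:
  s^2 - 9s + 20 = (s - 5)(s - 4)
  s^2 - 16s + 55 = (s - 5)(s - 11)
Common monic factor: s - 5


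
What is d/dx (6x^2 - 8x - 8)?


Apply the power rule term by term:
  d/dx(6x^2) = 12x
  d/dx(-8x) = -8
  d/dx(-8) = 0
p'(x) = 12x - 8


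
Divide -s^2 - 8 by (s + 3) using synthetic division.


Synthetic division with c = -3. Coefficients: -1, 0, -8
Bring down -1.
  -1 * -3 = 3; 3 + 0 = 3
  3 * -3 = -9; -9 - 8 = -17
Quotient: -s + 3, Remainder: -17


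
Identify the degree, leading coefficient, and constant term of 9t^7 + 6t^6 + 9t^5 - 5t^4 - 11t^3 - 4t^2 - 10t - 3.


Highest power of t is 7, with coefficient 9. Constant term is -3.
Degree = 7, leading coefficient = 9, constant term = -3


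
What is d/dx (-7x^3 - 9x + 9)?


Apply the power rule term by term:
  d/dx(-7x^3) = -21x^2
  d/dx(-9x) = -9
  d/dx(9) = 0
p'(x) = -21x^2 - 9


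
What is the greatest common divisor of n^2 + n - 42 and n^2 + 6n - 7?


Factor each:
  n^2 + n - 42 = (n + 7)(n - 6)
  n^2 + 6n - 7 = (n + 7)(n - 1)
Common monic factor: n + 7


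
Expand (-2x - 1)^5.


Expand (-2x - 1)^5 by repeated multiplication:
  (-2x - 1)^2 = 4x^2 + 4x + 1
  (-2x - 1)^3 = -8x^3 - 12x^2 - 6x - 1
  (-2x - 1)^4 = 16x^4 + 32x^3 + 24x^2 + 8x + 1
= -32x^5 - 80x^4 - 80x^3 - 40x^2 - 10x - 1


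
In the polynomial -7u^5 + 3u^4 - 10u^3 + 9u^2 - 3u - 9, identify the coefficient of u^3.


Read off the coefficient of u^3: -10


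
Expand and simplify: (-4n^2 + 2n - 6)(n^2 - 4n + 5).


Distribute each term of the first polynomial:
  (-4n^2)(n^2 - 4n + 5) = -4n^4 + 16n^3 - 20n^2
  (2n)(n^2 - 4n + 5) = 2n^3 - 8n^2 + 10n
  (-6)(n^2 - 4n + 5) = -6n^2 + 24n - 30
Sum: -4n^4 + 18n^3 - 34n^2 + 34n - 30


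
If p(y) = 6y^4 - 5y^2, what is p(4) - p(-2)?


p(4) = 1456
p(-2) = 76
p(4) - p(-2) = 1456 - 76 = 1380


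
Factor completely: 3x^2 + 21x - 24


Roots satisfy r1 + r2 = -b/a = -7 and r1*r2 = c/a = -8.
So r1 = -8, r2 = 1.
3x^2 + 21x - 24 = 3(x - r1)(x - r2) = 3(x + 8)(x - 1)


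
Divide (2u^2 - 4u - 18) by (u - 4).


(2u^2 - 4u - 18) / (u - 4)
Step 1: 2u * (u - 4) = 2u^2 - 8u; subtract.
Step 2: 4 * (u - 4) = 4u - 16; subtract.
Quotient: 2u + 4, Remainder: -2


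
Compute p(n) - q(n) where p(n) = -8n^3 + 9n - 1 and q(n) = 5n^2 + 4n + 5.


Distribute the minus sign:
  (-8n^3 + 9n - 1)
- (5n^2 + 4n + 5)
Negate second polynomial: -5n^2 - 4n - 5
Add: -8n^3 - 5n^2 + 5n - 6


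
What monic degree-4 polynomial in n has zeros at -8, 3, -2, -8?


p(n) = (n + 8)(n - 3)(n + 2)(n + 8)
Expand: n^4 + 15n^3 + 42n^2 - 160n - 384


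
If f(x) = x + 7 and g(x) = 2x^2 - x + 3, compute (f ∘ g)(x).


Substitute g(x) into f:
f(g(x)) = 1*(2x^2 - x + 3) + 7
Expand and combine: 2x^2 - x + 10


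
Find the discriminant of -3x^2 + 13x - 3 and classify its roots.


D = b^2 - 4ac = (13)^2 - 4(-3)(-3) = 169 - 36 = 133
Since D > 0: two distinct irrational roots


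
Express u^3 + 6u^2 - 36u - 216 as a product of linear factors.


Try integer roots (divisors of -216). u=-6: p(-6)=0.
Divide out (u + 6): quotient is u^2 - 36.
Factor the quadratic: (u + 6)(u - 6)
Result: (u + 6)(u + 6)(u - 6)


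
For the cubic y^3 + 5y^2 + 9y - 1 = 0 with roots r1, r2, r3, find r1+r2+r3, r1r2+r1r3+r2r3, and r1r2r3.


Monic cubic y^3+by^2+cy+d=0: sum=-b, pairwise sum=c, product=-d.
b=5, c=9, d=-1
r1+r2+r3 = -5
r1r2+r1r3+r2r3 = 9
r1r2r3 = 1


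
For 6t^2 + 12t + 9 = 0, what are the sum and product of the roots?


For at^2+bt+c=0: sum = -b/a, product = c/a.
a=6, b=12, c=9
Sum = -(12)/6 = -2
Product = (9)/6 = 3/2


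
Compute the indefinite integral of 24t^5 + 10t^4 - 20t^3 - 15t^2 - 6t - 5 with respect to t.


Reverse power rule on each term:
  ∫ 24t^5 dt = 4t^6
  ∫ 10t^4 dt = 2t^5
  ∫ -20t^3 dt = -5t^4
  ∫ -15t^2 dt = -5t^3
  ∫ -6t dt = -3t^2
  ∫ -5 dt = -5t
F(t) = 4t^6 + 2t^5 - 5t^4 - 5t^3 - 3t^2 - 5t + C


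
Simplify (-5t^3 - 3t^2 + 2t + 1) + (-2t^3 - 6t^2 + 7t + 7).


Align terms by degree and add:
  -5t^3 - 3t^2 + 2t + 1
  -2t^3 - 6t^2 + 7t + 7
= -7t^3 - 9t^2 + 9t + 8


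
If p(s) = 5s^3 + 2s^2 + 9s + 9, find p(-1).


Using direct substitution:
  5 * (-1)^3 = -5
  2 * (-1)^2 = 2
  9 * (-1)^1 = -9
  constant: 9
Sum = -5 + 2 - 9 + 9 = -3


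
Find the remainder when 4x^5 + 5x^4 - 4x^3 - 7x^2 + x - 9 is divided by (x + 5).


By the Remainder Theorem, the remainder equals p(-5):
  4*(-5)^5 = -12500
  5*(-5)^4 = 3125
  -4*(-5)^3 = 500
  -7*(-5)^2 = -175
  1*(-5)^1 = -5
  constant: -9
Sum: -12500 + 3125 + 500 - 175 - 5 - 9 = -9064


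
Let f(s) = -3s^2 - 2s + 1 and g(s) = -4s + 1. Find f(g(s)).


Substitute g(s) into f:
f(g(s)) = -3*(-4s + 1)^2 + (-2)*(-4s + 1) + 1
(-4s + 1)^2 = 16s^2 - 8s + 1
Expand and combine: -48s^2 + 32s - 4


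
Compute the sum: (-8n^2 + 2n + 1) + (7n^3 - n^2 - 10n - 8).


Align terms by degree and add:
  -8n^2 + 2n + 1
+ 7n^3 - n^2 - 10n - 8
= 7n^3 - 9n^2 - 8n - 7


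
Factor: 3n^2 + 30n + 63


Roots satisfy r1 + r2 = -b/a = -10 and r1*r2 = c/a = 21.
So r1 = -7, r2 = -3.
3n^2 + 30n + 63 = 3(n - r1)(n - r2) = 3(n + 7)(n + 3)


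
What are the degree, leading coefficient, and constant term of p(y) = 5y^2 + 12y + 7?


Highest power of y is 2, with coefficient 5. Constant term is 7.
Degree = 2, leading coefficient = 5, constant term = 7


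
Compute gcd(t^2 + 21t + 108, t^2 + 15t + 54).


Factor each:
  t^2 + 21t + 108 = (t + 9)(t + 12)
  t^2 + 15t + 54 = (t + 9)(t + 6)
Common monic factor: t + 9


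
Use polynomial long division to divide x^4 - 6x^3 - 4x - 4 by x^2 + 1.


(x^4 - 6x^3 - 4x - 4) / (x^2 + 1)
Step 1: x^2 * (x^2 + 1) = x^4 + x^2; subtract.
Step 2: -6x * (x^2 + 1) = -6x^3 - 6x; subtract.
Step 3: -1 * (x^2 + 1) = -x^2 - 1; subtract.
Quotient: x^2 - 6x - 1, Remainder: 2x - 3


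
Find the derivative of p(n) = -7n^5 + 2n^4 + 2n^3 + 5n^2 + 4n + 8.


Apply the power rule term by term:
  d/dn(-7n^5) = -35n^4
  d/dn(2n^4) = 8n^3
  d/dn(2n^3) = 6n^2
  d/dn(5n^2) = 10n
  d/dn(4n) = 4
  d/dn(8) = 0
p'(n) = -35n^4 + 8n^3 + 6n^2 + 10n + 4


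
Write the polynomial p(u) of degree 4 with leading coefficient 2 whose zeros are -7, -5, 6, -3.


p(u) = 2(u + 7)(u + 5)(u - 6)(u + 3)
Expand: 2u^4 + 18u^3 - 38u^2 - 642u - 1260


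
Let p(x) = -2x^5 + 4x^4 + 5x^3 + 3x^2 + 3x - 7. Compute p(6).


Using direct substitution:
  -2 * (6)^5 = -15552
  4 * (6)^4 = 5184
  5 * (6)^3 = 1080
  3 * (6)^2 = 108
  3 * (6)^1 = 18
  constant: -7
Sum = -15552 + 5184 + 1080 + 108 + 18 - 7 = -9169


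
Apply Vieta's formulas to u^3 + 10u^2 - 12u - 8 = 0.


Monic cubic u^3+bu^2+cu+d=0: sum=-b, pairwise sum=c, product=-d.
b=10, c=-12, d=-8
r1+r2+r3 = -10
r1r2+r1r3+r2r3 = -12
r1r2r3 = 8


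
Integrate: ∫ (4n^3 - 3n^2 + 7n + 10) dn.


Reverse power rule on each term:
  ∫ 4n^3 dn = n^4
  ∫ -3n^2 dn = -n^3
  ∫ 7n dn = (7/2)n^2
  ∫ 10 dn = 10n
F(n) = n^4 - n^3 + (7/2)n^2 + 10n + C


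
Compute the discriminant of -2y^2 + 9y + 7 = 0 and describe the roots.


D = b^2 - 4ac = (9)^2 - 4(-2)(7) = 81 + 56 = 137
Since D > 0: two distinct irrational roots


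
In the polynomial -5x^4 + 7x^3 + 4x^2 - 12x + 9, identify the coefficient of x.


Read off the coefficient of x: -12


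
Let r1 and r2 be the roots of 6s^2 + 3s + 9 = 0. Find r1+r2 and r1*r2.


For as^2+bs+c=0: sum = -b/a, product = c/a.
a=6, b=3, c=9
Sum = -(3)/6 = -1/2
Product = (9)/6 = 3/2


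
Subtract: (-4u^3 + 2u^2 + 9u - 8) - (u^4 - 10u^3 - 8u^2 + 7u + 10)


Distribute the minus sign:
  (-4u^3 + 2u^2 + 9u - 8)
- (u^4 - 10u^3 - 8u^2 + 7u + 10)
Negate second polynomial: -u^4 + 10u^3 + 8u^2 - 7u - 10
Add: -u^4 + 6u^3 + 10u^2 + 2u - 18


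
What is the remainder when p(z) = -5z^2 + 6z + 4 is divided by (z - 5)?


By the Remainder Theorem, the remainder equals p(5):
  -5*(5)^2 = -125
  6*(5)^1 = 30
  constant: 4
Sum: -125 + 30 + 4 = -91


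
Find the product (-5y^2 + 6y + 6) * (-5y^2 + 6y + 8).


Distribute each term of the first polynomial:
  (-5y^2)(-5y^2 + 6y + 8) = 25y^4 - 30y^3 - 40y^2
  (6y)(-5y^2 + 6y + 8) = -30y^3 + 36y^2 + 48y
  (6)(-5y^2 + 6y + 8) = -30y^2 + 36y + 48
Sum: 25y^4 - 60y^3 - 34y^2 + 84y + 48


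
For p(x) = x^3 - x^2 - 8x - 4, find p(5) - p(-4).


p(5) = 56
p(-4) = -52
p(5) - p(-4) = 56 + 52 = 108


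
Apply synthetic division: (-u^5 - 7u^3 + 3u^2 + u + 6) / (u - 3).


Synthetic division with c = 3. Coefficients: -1, 0, -7, 3, 1, 6
Bring down -1.
  -1 * 3 = -3; -3 + 0 = -3
  -3 * 3 = -9; -9 - 7 = -16
  -16 * 3 = -48; -48 + 3 = -45
  -45 * 3 = -135; -135 + 1 = -134
  -134 * 3 = -402; -402 + 6 = -396
Quotient: -u^4 - 3u^3 - 16u^2 - 45u - 134, Remainder: -396


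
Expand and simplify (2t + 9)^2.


Expand (2t + 9)^2 by repeated multiplication:
= 4t^2 + 36t + 81


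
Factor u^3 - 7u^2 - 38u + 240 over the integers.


Try integer roots (divisors of 240). u=5: p(5)=0.
Divide out (u - 5): quotient is u^2 - 2u - 48.
Factor the quadratic: (u + 6)(u - 8)
Result: (u - 5)(u + 6)(u - 8)


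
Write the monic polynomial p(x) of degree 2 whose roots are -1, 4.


p(x) = (x + 1)(x - 4)
Expand: x^2 - 3x - 4


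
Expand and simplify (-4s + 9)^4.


Expand (-4s + 9)^4 by repeated multiplication:
  (-4s + 9)^2 = 16s^2 - 72s + 81
  (-4s + 9)^3 = -64s^3 + 432s^2 - 972s + 729
= 256s^4 - 2304s^3 + 7776s^2 - 11664s + 6561


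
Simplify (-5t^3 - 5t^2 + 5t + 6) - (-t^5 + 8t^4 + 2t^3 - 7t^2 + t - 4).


Distribute the minus sign:
  (-5t^3 - 5t^2 + 5t + 6)
- (-t^5 + 8t^4 + 2t^3 - 7t^2 + t - 4)
Negate second polynomial: t^5 - 8t^4 - 2t^3 + 7t^2 - t + 4
Add: t^5 - 8t^4 - 7t^3 + 2t^2 + 4t + 10


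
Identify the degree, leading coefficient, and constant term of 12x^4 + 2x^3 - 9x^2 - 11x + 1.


Highest power of x is 4, with coefficient 12. Constant term is 1.
Degree = 4, leading coefficient = 12, constant term = 1


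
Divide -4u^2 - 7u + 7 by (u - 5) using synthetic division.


Synthetic division with c = 5. Coefficients: -4, -7, 7
Bring down -4.
  -4 * 5 = -20; -20 - 7 = -27
  -27 * 5 = -135; -135 + 7 = -128
Quotient: -4u - 27, Remainder: -128


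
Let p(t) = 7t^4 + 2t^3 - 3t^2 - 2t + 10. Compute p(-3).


Using direct substitution:
  7 * (-3)^4 = 567
  2 * (-3)^3 = -54
  -3 * (-3)^2 = -27
  -2 * (-3)^1 = 6
  constant: 10
Sum = 567 - 54 - 27 + 6 + 10 = 502


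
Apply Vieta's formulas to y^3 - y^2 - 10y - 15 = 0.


Monic cubic y^3+by^2+cy+d=0: sum=-b, pairwise sum=c, product=-d.
b=-1, c=-10, d=-15
r1+r2+r3 = 1
r1r2+r1r3+r2r3 = -10
r1r2r3 = 15


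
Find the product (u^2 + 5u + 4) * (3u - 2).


Distribute each term of the first polynomial:
  (u^2)(3u - 2) = 3u^3 - 2u^2
  (5u)(3u - 2) = 15u^2 - 10u
  (4)(3u - 2) = 12u - 8
Sum: 3u^3 + 13u^2 + 2u - 8


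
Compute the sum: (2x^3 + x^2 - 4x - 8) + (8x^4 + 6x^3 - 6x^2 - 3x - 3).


Align terms by degree and add:
  2x^3 + x^2 - 4x - 8
+ 8x^4 + 6x^3 - 6x^2 - 3x - 3
= 8x^4 + 8x^3 - 5x^2 - 7x - 11


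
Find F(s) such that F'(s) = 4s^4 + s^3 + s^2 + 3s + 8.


Reverse power rule on each term:
  ∫ 4s^4 ds = (4/5)s^5
  ∫ s^3 ds = (1/4)s^4
  ∫ s^2 ds = (1/3)s^3
  ∫ 3s ds = (3/2)s^2
  ∫ 8 ds = 8s
F(s) = (4/5)s^5 + (1/4)s^4 + (1/3)s^3 + (3/2)s^2 + 8s + C


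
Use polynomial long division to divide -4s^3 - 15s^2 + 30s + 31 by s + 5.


(-4s^3 - 15s^2 + 30s + 31) / (s + 5)
Step 1: -4s^2 * (s + 5) = -4s^3 - 20s^2; subtract.
Step 2: 5s * (s + 5) = 5s^2 + 25s; subtract.
Step 3: 5 * (s + 5) = 5s + 25; subtract.
Quotient: -4s^2 + 5s + 5, Remainder: 6


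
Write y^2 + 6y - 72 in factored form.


Roots satisfy r1 + r2 = -b/a = -6 and r1*r2 = c/a = -72.
So r1 = -12, r2 = 6.
y^2 + 6y - 72 = (y - r1)(y - r2) = (y + 12)(y - 6)


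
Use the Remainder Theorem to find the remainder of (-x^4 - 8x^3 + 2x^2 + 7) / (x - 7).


By the Remainder Theorem, the remainder equals p(7):
  -1*(7)^4 = -2401
  -8*(7)^3 = -2744
  2*(7)^2 = 98
  0*(7)^1 = 0
  constant: 7
Sum: -2401 - 2744 + 98 + 0 + 7 = -5040


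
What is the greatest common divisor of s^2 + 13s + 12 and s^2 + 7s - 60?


Factor each:
  s^2 + 13s + 12 = (s + 12)(s + 1)
  s^2 + 7s - 60 = (s + 12)(s - 5)
Common monic factor: s + 12


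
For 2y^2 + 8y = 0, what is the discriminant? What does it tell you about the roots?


D = b^2 - 4ac = (8)^2 - 4(2)(0) = 64 = 64
Since D > 0: two distinct rational roots


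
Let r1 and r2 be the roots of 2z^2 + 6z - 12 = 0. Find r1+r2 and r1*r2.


For az^2+bz+c=0: sum = -b/a, product = c/a.
a=2, b=6, c=-12
Sum = -(6)/2 = -3
Product = (-12)/2 = -6


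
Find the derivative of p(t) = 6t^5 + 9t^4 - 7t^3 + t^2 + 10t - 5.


Apply the power rule term by term:
  d/dt(6t^5) = 30t^4
  d/dt(9t^4) = 36t^3
  d/dt(-7t^3) = -21t^2
  d/dt(t^2) = 2t
  d/dt(10t) = 10
  d/dt(-5) = 0
p'(t) = 30t^4 + 36t^3 - 21t^2 + 2t + 10


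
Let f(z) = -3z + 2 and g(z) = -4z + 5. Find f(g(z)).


Substitute g(z) into f:
f(g(z)) = -3*(-4z + 5) + 2
Expand and combine: 12z - 13


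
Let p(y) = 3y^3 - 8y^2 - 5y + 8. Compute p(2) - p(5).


p(2) = -10
p(5) = 158
p(2) - p(5) = -10 - 158 = -168


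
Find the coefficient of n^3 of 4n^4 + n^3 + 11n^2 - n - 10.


Read off the coefficient of n^3: 1


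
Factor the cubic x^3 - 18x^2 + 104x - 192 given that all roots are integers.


Try integer roots (divisors of -192). x=6: p(6)=0.
Divide out (x - 6): quotient is x^2 - 12x + 32.
Factor the quadratic: (x - 4)(x - 8)
Result: (x - 6)(x - 4)(x - 8)


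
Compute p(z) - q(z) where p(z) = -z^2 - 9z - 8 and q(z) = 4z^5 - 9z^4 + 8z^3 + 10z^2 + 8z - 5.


Distribute the minus sign:
  (-z^2 - 9z - 8)
- (4z^5 - 9z^4 + 8z^3 + 10z^2 + 8z - 5)
Negate second polynomial: -4z^5 + 9z^4 - 8z^3 - 10z^2 - 8z + 5
Add: -4z^5 + 9z^4 - 8z^3 - 11z^2 - 17z - 3


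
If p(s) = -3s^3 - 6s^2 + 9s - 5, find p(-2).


Using direct substitution:
  -3 * (-2)^3 = 24
  -6 * (-2)^2 = -24
  9 * (-2)^1 = -18
  constant: -5
Sum = 24 - 24 - 18 - 5 = -23


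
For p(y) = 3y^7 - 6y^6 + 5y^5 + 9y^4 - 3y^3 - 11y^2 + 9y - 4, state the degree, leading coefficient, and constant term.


Highest power of y is 7, with coefficient 3. Constant term is -4.
Degree = 7, leading coefficient = 3, constant term = -4


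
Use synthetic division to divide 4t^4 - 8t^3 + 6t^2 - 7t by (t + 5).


Synthetic division with c = -5. Coefficients: 4, -8, 6, -7, 0
Bring down 4.
  4 * -5 = -20; -20 - 8 = -28
  -28 * -5 = 140; 140 + 6 = 146
  146 * -5 = -730; -730 - 7 = -737
  -737 * -5 = 3685; 3685 + 0 = 3685
Quotient: 4t^3 - 28t^2 + 146t - 737, Remainder: 3685


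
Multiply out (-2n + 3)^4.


Expand (-2n + 3)^4 by repeated multiplication:
  (-2n + 3)^2 = 4n^2 - 12n + 9
  (-2n + 3)^3 = -8n^3 + 36n^2 - 54n + 27
= 16n^4 - 96n^3 + 216n^2 - 216n + 81


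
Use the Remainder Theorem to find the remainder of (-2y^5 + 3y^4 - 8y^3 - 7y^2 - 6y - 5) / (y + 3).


By the Remainder Theorem, the remainder equals p(-3):
  -2*(-3)^5 = 486
  3*(-3)^4 = 243
  -8*(-3)^3 = 216
  -7*(-3)^2 = -63
  -6*(-3)^1 = 18
  constant: -5
Sum: 486 + 243 + 216 - 63 + 18 - 5 = 895


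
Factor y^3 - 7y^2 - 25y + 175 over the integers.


Try integer roots (divisors of 175). y=7: p(7)=0.
Divide out (y - 7): quotient is y^2 - 25.
Factor the quadratic: (y + 5)(y - 5)
Result: (y - 7)(y + 5)(y - 5)


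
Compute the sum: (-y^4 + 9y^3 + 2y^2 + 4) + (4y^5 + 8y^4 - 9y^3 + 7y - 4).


Align terms by degree and add:
  -y^4 + 9y^3 + 2y^2 + 4
+ 4y^5 + 8y^4 - 9y^3 + 7y - 4
= 4y^5 + 7y^4 + 2y^2 + 7y


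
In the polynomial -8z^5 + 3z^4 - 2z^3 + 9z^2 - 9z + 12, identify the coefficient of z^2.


Read off the coefficient of z^2: 9


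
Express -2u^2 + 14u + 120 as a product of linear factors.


Roots satisfy r1 + r2 = -b/a = 7 and r1*r2 = c/a = -60.
So r1 = 12, r2 = -5.
-2u^2 + 14u + 120 = -2(u - r1)(u - r2) = -2(u - 12)(u + 5)


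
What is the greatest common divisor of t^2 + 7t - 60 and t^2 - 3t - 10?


Factor each:
  t^2 + 7t - 60 = (t - 5)(t + 12)
  t^2 - 3t - 10 = (t - 5)(t + 2)
Common monic factor: t - 5


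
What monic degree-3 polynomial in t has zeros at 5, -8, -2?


p(t) = (t - 5)(t + 8)(t + 2)
Expand: t^3 + 5t^2 - 34t - 80


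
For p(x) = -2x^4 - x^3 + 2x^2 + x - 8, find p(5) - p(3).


p(5) = -1328
p(3) = -176
p(5) - p(3) = -1328 + 176 = -1152


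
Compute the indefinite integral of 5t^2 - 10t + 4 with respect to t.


Reverse power rule on each term:
  ∫ 5t^2 dt = (5/3)t^3
  ∫ -10t dt = -5t^2
  ∫ 4 dt = 4t
F(t) = (5/3)t^3 - 5t^2 + 4t + C


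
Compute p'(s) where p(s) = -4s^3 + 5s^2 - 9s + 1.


Apply the power rule term by term:
  d/ds(-4s^3) = -12s^2
  d/ds(5s^2) = 10s
  d/ds(-9s) = -9
  d/ds(1) = 0
p'(s) = -12s^2 + 10s - 9


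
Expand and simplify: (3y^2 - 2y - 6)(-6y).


Distribute each term of the first polynomial:
  (3y^2)(-6y) = -18y^3
  (-2y)(-6y) = 12y^2
  (-6)(-6y) = 36y
Sum: -18y^3 + 12y^2 + 36y


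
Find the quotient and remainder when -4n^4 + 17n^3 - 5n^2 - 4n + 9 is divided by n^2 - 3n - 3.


(-4n^4 + 17n^3 - 5n^2 - 4n + 9) / (n^2 - 3n - 3)
Step 1: -4n^2 * (n^2 - 3n - 3) = -4n^4 + 12n^3 + 12n^2; subtract.
Step 2: 5n * (n^2 - 3n - 3) = 5n^3 - 15n^2 - 15n; subtract.
Step 3: -2 * (n^2 - 3n - 3) = -2n^2 + 6n + 6; subtract.
Quotient: -4n^2 + 5n - 2, Remainder: 5n + 3


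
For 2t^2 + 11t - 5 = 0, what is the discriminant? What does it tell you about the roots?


D = b^2 - 4ac = (11)^2 - 4(2)(-5) = 121 + 40 = 161
Since D > 0: two distinct irrational roots


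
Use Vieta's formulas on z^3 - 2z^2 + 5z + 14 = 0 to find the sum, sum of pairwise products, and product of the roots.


Monic cubic z^3+bz^2+cz+d=0: sum=-b, pairwise sum=c, product=-d.
b=-2, c=5, d=14
r1+r2+r3 = 2
r1r2+r1r3+r2r3 = 5
r1r2r3 = -14


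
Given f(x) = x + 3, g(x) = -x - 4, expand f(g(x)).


Substitute g(x) into f:
f(g(x)) = 1*(-x - 4) + 3
Expand and combine: -x - 1


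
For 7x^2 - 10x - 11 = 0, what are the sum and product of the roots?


For ax^2+bx+c=0: sum = -b/a, product = c/a.
a=7, b=-10, c=-11
Sum = -(-10)/7 = 10/7
Product = (-11)/7 = -11/7


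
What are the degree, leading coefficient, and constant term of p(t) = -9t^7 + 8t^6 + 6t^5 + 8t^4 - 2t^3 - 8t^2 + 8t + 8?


Highest power of t is 7, with coefficient -9. Constant term is 8.
Degree = 7, leading coefficient = -9, constant term = 8


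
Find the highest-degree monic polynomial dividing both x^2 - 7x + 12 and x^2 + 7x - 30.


Factor each:
  x^2 - 7x + 12 = (x - 3)(x - 4)
  x^2 + 7x - 30 = (x - 3)(x + 10)
Common monic factor: x - 3


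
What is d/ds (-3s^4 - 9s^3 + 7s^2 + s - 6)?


Apply the power rule term by term:
  d/ds(-3s^4) = -12s^3
  d/ds(-9s^3) = -27s^2
  d/ds(7s^2) = 14s
  d/ds(s) = 1
  d/ds(-6) = 0
p'(s) = -12s^3 - 27s^2 + 14s + 1


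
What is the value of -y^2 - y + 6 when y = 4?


Using direct substitution:
  -1 * (4)^2 = -16
  -1 * (4)^1 = -4
  constant: 6
Sum = -16 - 4 + 6 = -14


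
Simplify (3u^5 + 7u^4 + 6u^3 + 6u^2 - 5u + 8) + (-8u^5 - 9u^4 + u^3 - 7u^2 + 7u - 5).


Align terms by degree and add:
  3u^5 + 7u^4 + 6u^3 + 6u^2 - 5u + 8
  -8u^5 - 9u^4 + u^3 - 7u^2 + 7u - 5
= -5u^5 - 2u^4 + 7u^3 - u^2 + 2u + 3


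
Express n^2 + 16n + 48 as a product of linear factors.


Roots satisfy r1 + r2 = -b/a = -16 and r1*r2 = c/a = 48.
So r1 = -4, r2 = -12.
n^2 + 16n + 48 = (n - r1)(n - r2) = (n + 4)(n + 12)


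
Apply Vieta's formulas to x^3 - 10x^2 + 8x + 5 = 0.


Monic cubic x^3+bx^2+cx+d=0: sum=-b, pairwise sum=c, product=-d.
b=-10, c=8, d=5
r1+r2+r3 = 10
r1r2+r1r3+r2r3 = 8
r1r2r3 = -5


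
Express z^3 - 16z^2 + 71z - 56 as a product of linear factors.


Try integer roots (divisors of -56). z=8: p(8)=0.
Divide out (z - 8): quotient is z^2 - 8z + 7.
Factor the quadratic: (z - 1)(z - 7)
Result: (z - 8)(z - 1)(z - 7)


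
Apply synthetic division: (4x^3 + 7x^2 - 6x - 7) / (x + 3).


Synthetic division with c = -3. Coefficients: 4, 7, -6, -7
Bring down 4.
  4 * -3 = -12; -12 + 7 = -5
  -5 * -3 = 15; 15 - 6 = 9
  9 * -3 = -27; -27 - 7 = -34
Quotient: 4x^2 - 5x + 9, Remainder: -34


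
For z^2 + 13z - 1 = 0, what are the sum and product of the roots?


For az^2+bz+c=0: sum = -b/a, product = c/a.
a=1, b=13, c=-1
Sum = -(13)/1 = -13
Product = (-1)/1 = -1


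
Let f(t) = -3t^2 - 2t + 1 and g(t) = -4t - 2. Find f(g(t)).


Substitute g(t) into f:
f(g(t)) = -3*(-4t - 2)^2 + (-2)*(-4t - 2) + 1
(-4t - 2)^2 = 16t^2 + 16t + 4
Expand and combine: -48t^2 - 40t - 7
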